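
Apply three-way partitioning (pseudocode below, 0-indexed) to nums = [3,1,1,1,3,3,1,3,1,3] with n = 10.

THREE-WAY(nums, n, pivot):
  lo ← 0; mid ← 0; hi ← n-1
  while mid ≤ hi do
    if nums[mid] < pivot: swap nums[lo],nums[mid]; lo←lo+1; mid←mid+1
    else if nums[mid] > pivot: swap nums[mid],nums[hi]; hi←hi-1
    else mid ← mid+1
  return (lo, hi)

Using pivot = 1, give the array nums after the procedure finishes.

pivot = 1; lo=0, mid=0, hi=9
nums[mid]=3>1: swap nums[0],nums[9]; hi=8 → [3,1,1,1,3,3,1,3,1,3]
nums[mid]=3>1: swap nums[0],nums[8]; hi=7 → [1,1,1,1,3,3,1,3,3,3]
nums[mid]=1=1: mid=1
nums[mid]=1=1: mid=2
nums[mid]=1=1: mid=3
nums[mid]=1=1: mid=4
nums[mid]=3>1: swap nums[4],nums[7]; hi=6 → [1,1,1,1,3,3,1,3,3,3]
nums[mid]=3>1: swap nums[4],nums[6]; hi=5 → [1,1,1,1,1,3,3,3,3,3]
nums[mid]=1=1: mid=5
nums[mid]=3>1: swap nums[5],nums[5]; hi=4 → [1,1,1,1,1,3,3,3,3,3]
end: lo=0, hi=4; nums = [1,1,1,1,1,3,3,3,3,3]

[1,1,1,1,1,3,3,3,3,3]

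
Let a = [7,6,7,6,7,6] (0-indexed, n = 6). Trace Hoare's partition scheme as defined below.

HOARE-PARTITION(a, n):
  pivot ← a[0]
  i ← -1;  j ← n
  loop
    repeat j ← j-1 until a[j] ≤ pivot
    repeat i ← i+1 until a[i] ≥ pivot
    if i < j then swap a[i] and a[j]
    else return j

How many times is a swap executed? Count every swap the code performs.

2

pivot = a[0] = 7; i = -1, j = 6
j→5 (a[5]=6≤7), i→0 (a[0]=7≥7); i<j, swap → [6,6,7,6,7,7]
j→4 (a[4]=7≤7), i→2 (a[2]=7≥7); i<j, swap → [6,6,7,6,7,7]
j→3, i→4; i≥j, return j=3. a = [6,6,7,6,7,7]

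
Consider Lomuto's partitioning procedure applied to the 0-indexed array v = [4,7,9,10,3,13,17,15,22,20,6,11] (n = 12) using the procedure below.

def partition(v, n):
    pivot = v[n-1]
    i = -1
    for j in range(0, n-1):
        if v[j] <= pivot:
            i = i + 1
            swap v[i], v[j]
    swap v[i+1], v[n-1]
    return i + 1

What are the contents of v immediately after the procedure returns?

[4,7,9,10,3,6,11,15,22,20,13,17]

pivot=11, i=-1
j=0: 4≤11, i=0, swap(0,0) ⇒ [4,7,9,10,3,13,17,15,22,20,6,11]
j=1: 7≤11, i=1, swap(1,1) ⇒ [4,7,9,10,3,13,17,15,22,20,6,11]
j=2: 9≤11, i=2, swap(2,2) ⇒ [4,7,9,10,3,13,17,15,22,20,6,11]
j=3: 10≤11, i=3, swap(3,3) ⇒ [4,7,9,10,3,13,17,15,22,20,6,11]
j=4: 3≤11, i=4, swap(4,4) ⇒ [4,7,9,10,3,13,17,15,22,20,6,11]
j=5: 13>11, skip
j=6: 17>11, skip
j=7: 15>11, skip
j=8: 22>11, skip
j=9: 20>11, skip
j=10: 6≤11, i=5, swap(5,10) ⇒ [4,7,9,10,3,6,17,15,22,20,13,11]
swap(6,11) ⇒ [4,7,9,10,3,6,11,15,22,20,13,17]; return 6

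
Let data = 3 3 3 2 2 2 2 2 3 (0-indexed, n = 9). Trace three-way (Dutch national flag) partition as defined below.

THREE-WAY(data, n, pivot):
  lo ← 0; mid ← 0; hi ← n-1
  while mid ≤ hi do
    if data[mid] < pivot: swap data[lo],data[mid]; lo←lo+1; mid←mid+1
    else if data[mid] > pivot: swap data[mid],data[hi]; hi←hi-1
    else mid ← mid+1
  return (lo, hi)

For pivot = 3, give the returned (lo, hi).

pivot = 3; lo=0, mid=0, hi=8
data[mid]=3=3: mid=1
data[mid]=3=3: mid=2
data[mid]=3=3: mid=3
data[mid]=2<3: swap data[0],data[3]; lo=1,mid=4 → 2 3 3 3 2 2 2 2 3
data[mid]=2<3: swap data[1],data[4]; lo=2,mid=5 → 2 2 3 3 3 2 2 2 3
data[mid]=2<3: swap data[2],data[5]; lo=3,mid=6 → 2 2 2 3 3 3 2 2 3
data[mid]=2<3: swap data[3],data[6]; lo=4,mid=7 → 2 2 2 2 3 3 3 2 3
data[mid]=2<3: swap data[4],data[7]; lo=5,mid=8 → 2 2 2 2 2 3 3 3 3
data[mid]=3=3: mid=9
end: lo=5, hi=8; data = 2 2 2 2 2 3 3 3 3

(5, 8)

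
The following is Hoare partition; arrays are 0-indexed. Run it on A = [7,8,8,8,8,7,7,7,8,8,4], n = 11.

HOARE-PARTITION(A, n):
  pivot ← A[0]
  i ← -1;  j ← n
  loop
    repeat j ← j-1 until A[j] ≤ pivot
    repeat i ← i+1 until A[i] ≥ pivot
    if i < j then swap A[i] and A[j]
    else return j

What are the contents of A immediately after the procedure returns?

[4,7,7,7,8,8,8,8,8,8,7]

pivot=7
j stops at 10 (4), i stops at 0 (7); swap ⇒ [4,8,8,8,8,7,7,7,8,8,7]
j stops at 7 (7), i stops at 1 (8); swap ⇒ [4,7,8,8,8,7,7,8,8,8,7]
j stops at 6 (7), i stops at 2 (8); swap ⇒ [4,7,7,8,8,7,8,8,8,8,7]
j stops at 5 (7), i stops at 3 (8); swap ⇒ [4,7,7,7,8,8,8,8,8,8,7]
j stops at 3, i stops at 4; i≥j ⇒ return 3. A=[4,7,7,7,8,8,8,8,8,8,7]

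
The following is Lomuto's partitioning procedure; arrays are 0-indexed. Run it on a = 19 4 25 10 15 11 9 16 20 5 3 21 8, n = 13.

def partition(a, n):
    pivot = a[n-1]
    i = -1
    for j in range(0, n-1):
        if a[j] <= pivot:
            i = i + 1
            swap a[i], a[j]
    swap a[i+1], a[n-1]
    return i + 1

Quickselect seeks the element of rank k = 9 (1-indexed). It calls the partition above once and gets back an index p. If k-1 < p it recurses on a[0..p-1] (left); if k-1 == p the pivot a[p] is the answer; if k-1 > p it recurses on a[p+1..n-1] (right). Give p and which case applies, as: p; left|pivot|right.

3; right

pivot=8, i=-1
j=0: 19>8, skip
j=1: 4≤8, i=0, swap(0,1) ⇒ 4 19 25 10 15 11 9 16 20 5 3 21 8
j=2: 25>8, skip
j=3: 10>8, skip
j=4: 15>8, skip
j=5: 11>8, skip
j=6: 9>8, skip
j=7: 16>8, skip
j=8: 20>8, skip
j=9: 5≤8, i=1, swap(1,9) ⇒ 4 5 25 10 15 11 9 16 20 19 3 21 8
j=10: 3≤8, i=2, swap(2,10) ⇒ 4 5 3 10 15 11 9 16 20 19 25 21 8
j=11: 21>8, skip
swap(3,12) ⇒ 4 5 3 8 15 11 9 16 20 19 25 21 10; return 3
p = 3; k-1 = 8 > 3 ⇒ right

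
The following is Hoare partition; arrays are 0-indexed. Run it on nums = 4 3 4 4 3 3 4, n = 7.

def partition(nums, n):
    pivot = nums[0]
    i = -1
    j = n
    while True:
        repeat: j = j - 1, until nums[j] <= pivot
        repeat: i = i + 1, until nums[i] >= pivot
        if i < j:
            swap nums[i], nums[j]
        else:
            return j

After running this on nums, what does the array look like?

4 3 3 3 4 4 4

pivot = nums[0] = 4; i = -1, j = 7
j→6 (nums[6]=4≤4), i→0 (nums[0]=4≥4); i<j, swap → 4 3 4 4 3 3 4
j→5 (nums[5]=3≤4), i→2 (nums[2]=4≥4); i<j, swap → 4 3 3 4 3 4 4
j→4 (nums[4]=3≤4), i→3 (nums[3]=4≥4); i<j, swap → 4 3 3 3 4 4 4
j→3, i→4; i≥j, return j=3. nums = 4 3 3 3 4 4 4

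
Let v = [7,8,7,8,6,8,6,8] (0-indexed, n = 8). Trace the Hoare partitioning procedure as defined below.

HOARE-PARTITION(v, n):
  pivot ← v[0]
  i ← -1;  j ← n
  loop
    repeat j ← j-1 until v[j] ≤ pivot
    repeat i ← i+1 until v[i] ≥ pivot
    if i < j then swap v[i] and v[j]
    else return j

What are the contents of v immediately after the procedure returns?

[6,6,7,8,8,8,7,8]

pivot=7
j stops at 6 (6), i stops at 0 (7); swap ⇒ [6,8,7,8,6,8,7,8]
j stops at 4 (6), i stops at 1 (8); swap ⇒ [6,6,7,8,8,8,7,8]
j stops at 2, i stops at 2; i≥j ⇒ return 2. v=[6,6,7,8,8,8,7,8]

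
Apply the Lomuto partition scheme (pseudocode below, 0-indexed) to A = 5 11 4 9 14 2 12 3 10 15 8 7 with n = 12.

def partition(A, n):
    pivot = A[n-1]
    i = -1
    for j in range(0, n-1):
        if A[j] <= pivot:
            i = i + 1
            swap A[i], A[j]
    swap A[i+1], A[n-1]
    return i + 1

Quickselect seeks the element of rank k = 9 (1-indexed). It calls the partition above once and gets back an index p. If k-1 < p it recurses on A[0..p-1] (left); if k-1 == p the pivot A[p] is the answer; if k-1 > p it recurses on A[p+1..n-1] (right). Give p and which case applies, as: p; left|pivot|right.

4; right

pivot = A[11] = 7; i = -1
j=0: A[0]=5 ≤ 7 → i=0, swap A[0],A[0] (no change) → 5 11 4 9 14 2 12 3 10 15 8 7
j=1: A[1]=11 > 7 → no swap
j=2: A[2]=4 ≤ 7 → i=1, swap A[1],A[2] → 5 4 11 9 14 2 12 3 10 15 8 7
j=3: A[3]=9 > 7 → no swap
j=4: A[4]=14 > 7 → no swap
j=5: A[5]=2 ≤ 7 → i=2, swap A[2],A[5] → 5 4 2 9 14 11 12 3 10 15 8 7
j=6: A[6]=12 > 7 → no swap
j=7: A[7]=3 ≤ 7 → i=3, swap A[3],A[7] → 5 4 2 3 14 11 12 9 10 15 8 7
j=8: A[8]=10 > 7 → no swap
j=9: A[9]=15 > 7 → no swap
j=10: A[10]=8 > 7 → no swap
final swap A[4],A[11] → 5 4 2 3 7 11 12 9 10 15 8 14; return 4
p = 4; k-1 = 8 > 4 ⇒ right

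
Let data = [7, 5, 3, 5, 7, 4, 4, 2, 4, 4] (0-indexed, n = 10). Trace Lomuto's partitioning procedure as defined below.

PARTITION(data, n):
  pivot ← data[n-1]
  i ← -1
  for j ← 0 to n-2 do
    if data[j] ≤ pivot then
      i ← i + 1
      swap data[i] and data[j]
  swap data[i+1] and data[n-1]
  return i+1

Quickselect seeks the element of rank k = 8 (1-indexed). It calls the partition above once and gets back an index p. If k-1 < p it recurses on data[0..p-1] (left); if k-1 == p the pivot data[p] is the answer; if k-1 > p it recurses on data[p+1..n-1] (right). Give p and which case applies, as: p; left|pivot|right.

5; right

pivot=4, i=-1
j=0: 7>4, skip
j=1: 5>4, skip
j=2: 3≤4, i=0, swap(0,2) ⇒ [3, 5, 7, 5, 7, 4, 4, 2, 4, 4]
j=3: 5>4, skip
j=4: 7>4, skip
j=5: 4≤4, i=1, swap(1,5) ⇒ [3, 4, 7, 5, 7, 5, 4, 2, 4, 4]
j=6: 4≤4, i=2, swap(2,6) ⇒ [3, 4, 4, 5, 7, 5, 7, 2, 4, 4]
j=7: 2≤4, i=3, swap(3,7) ⇒ [3, 4, 4, 2, 7, 5, 7, 5, 4, 4]
j=8: 4≤4, i=4, swap(4,8) ⇒ [3, 4, 4, 2, 4, 5, 7, 5, 7, 4]
swap(5,9) ⇒ [3, 4, 4, 2, 4, 4, 7, 5, 7, 5]; return 5
p = 5; k-1 = 7 > 5 ⇒ right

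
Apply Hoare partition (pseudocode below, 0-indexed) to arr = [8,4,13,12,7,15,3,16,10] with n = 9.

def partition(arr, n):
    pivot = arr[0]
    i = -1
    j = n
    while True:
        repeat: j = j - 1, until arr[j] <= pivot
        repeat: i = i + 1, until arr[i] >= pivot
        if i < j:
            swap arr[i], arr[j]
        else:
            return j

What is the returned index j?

pivot = arr[0] = 8; i = -1, j = 9
j→6 (arr[6]=3≤8), i→0 (arr[0]=8≥8); i<j, swap → [3,4,13,12,7,15,8,16,10]
j→4 (arr[4]=7≤8), i→2 (arr[2]=13≥8); i<j, swap → [3,4,7,12,13,15,8,16,10]
j→2, i→3; i≥j, return j=2. arr = [3,4,7,12,13,15,8,16,10]

2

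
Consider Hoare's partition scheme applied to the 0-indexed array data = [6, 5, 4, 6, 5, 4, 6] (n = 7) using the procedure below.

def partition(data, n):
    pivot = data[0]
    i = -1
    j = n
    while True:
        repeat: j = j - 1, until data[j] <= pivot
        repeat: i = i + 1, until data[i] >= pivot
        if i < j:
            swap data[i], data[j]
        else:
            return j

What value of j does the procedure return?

4

pivot=6
j stops at 6 (6), i stops at 0 (6); swap ⇒ [6, 5, 4, 6, 5, 4, 6]
j stops at 5 (4), i stops at 3 (6); swap ⇒ [6, 5, 4, 4, 5, 6, 6]
j stops at 4, i stops at 5; i≥j ⇒ return 4. data=[6, 5, 4, 4, 5, 6, 6]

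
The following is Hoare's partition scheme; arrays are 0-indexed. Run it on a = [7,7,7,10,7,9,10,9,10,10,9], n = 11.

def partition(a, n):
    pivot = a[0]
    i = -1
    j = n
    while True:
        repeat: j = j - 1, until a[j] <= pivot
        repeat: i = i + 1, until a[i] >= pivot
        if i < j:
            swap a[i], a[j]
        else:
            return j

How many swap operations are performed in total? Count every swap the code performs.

pivot = a[0] = 7; i = -1, j = 11
j→4 (a[4]=7≤7), i→0 (a[0]=7≥7); i<j, swap → [7,7,7,10,7,9,10,9,10,10,9]
j→2 (a[2]=7≤7), i→1 (a[1]=7≥7); i<j, swap → [7,7,7,10,7,9,10,9,10,10,9]
j→1, i→2; i≥j, return j=1. a = [7,7,7,10,7,9,10,9,10,10,9]

2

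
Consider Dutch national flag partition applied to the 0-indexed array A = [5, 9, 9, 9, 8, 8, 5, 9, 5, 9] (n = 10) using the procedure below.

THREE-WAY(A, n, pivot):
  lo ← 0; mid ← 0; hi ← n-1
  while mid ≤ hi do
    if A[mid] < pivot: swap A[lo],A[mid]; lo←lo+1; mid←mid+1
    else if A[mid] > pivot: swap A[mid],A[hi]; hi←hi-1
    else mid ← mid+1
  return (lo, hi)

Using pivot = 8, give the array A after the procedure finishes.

[5, 5, 5, 8, 8, 9, 9, 9, 9, 9]

lo=0 mid=0 hi=9
5<8: swap(0,0), lo=1 mid=1 ⇒ [5, 9, 9, 9, 8, 8, 5, 9, 5, 9]
9>8: swap(1,9), hi=8 ⇒ [5, 9, 9, 9, 8, 8, 5, 9, 5, 9]
9>8: swap(1,8), hi=7 ⇒ [5, 5, 9, 9, 8, 8, 5, 9, 9, 9]
5<8: swap(1,1), lo=2 mid=2 ⇒ [5, 5, 9, 9, 8, 8, 5, 9, 9, 9]
9>8: swap(2,7), hi=6 ⇒ [5, 5, 9, 9, 8, 8, 5, 9, 9, 9]
9>8: swap(2,6), hi=5 ⇒ [5, 5, 5, 9, 8, 8, 9, 9, 9, 9]
5<8: swap(2,2), lo=3 mid=3 ⇒ [5, 5, 5, 9, 8, 8, 9, 9, 9, 9]
9>8: swap(3,5), hi=4 ⇒ [5, 5, 5, 8, 8, 9, 9, 9, 9, 9]
8=8: mid=4
8=8: mid=5
done. lo=3 hi=4; A=[5, 5, 5, 8, 8, 9, 9, 9, 9, 9]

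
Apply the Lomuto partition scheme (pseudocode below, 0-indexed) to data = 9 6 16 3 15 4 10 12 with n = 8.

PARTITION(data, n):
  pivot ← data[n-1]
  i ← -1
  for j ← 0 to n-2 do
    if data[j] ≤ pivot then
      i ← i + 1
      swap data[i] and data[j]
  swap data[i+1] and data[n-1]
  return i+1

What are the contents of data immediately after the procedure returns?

pivot=12, i=-1
j=0: 9≤12, i=0, swap(0,0) ⇒ 9 6 16 3 15 4 10 12
j=1: 6≤12, i=1, swap(1,1) ⇒ 9 6 16 3 15 4 10 12
j=2: 16>12, skip
j=3: 3≤12, i=2, swap(2,3) ⇒ 9 6 3 16 15 4 10 12
j=4: 15>12, skip
j=5: 4≤12, i=3, swap(3,5) ⇒ 9 6 3 4 15 16 10 12
j=6: 10≤12, i=4, swap(4,6) ⇒ 9 6 3 4 10 16 15 12
swap(5,7) ⇒ 9 6 3 4 10 12 15 16; return 5

9 6 3 4 10 12 15 16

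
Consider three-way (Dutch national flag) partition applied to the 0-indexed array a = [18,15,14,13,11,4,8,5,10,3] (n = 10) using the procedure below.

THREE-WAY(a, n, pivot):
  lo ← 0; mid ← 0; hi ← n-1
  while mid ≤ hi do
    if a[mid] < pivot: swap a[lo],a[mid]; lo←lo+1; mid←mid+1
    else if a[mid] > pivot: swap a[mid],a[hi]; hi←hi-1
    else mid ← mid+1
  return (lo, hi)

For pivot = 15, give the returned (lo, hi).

(8, 8)

lo=0 mid=0 hi=9
18>15: swap(0,9), hi=8 ⇒ [3,15,14,13,11,4,8,5,10,18]
3<15: swap(0,0), lo=1 mid=1 ⇒ [3,15,14,13,11,4,8,5,10,18]
15=15: mid=2
14<15: swap(1,2), lo=2 mid=3 ⇒ [3,14,15,13,11,4,8,5,10,18]
13<15: swap(2,3), lo=3 mid=4 ⇒ [3,14,13,15,11,4,8,5,10,18]
11<15: swap(3,4), lo=4 mid=5 ⇒ [3,14,13,11,15,4,8,5,10,18]
4<15: swap(4,5), lo=5 mid=6 ⇒ [3,14,13,11,4,15,8,5,10,18]
8<15: swap(5,6), lo=6 mid=7 ⇒ [3,14,13,11,4,8,15,5,10,18]
5<15: swap(6,7), lo=7 mid=8 ⇒ [3,14,13,11,4,8,5,15,10,18]
10<15: swap(7,8), lo=8 mid=9 ⇒ [3,14,13,11,4,8,5,10,15,18]
done. lo=8 hi=8; a=[3,14,13,11,4,8,5,10,15,18]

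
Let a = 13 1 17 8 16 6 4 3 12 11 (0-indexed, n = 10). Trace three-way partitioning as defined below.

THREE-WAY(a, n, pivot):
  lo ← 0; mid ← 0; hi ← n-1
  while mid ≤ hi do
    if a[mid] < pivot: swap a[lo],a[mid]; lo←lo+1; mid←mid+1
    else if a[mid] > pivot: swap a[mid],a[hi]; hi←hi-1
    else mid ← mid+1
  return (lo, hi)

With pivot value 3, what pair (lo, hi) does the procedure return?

lo=0 mid=0 hi=9
13>3: swap(0,9), hi=8 ⇒ 11 1 17 8 16 6 4 3 12 13
11>3: swap(0,8), hi=7 ⇒ 12 1 17 8 16 6 4 3 11 13
12>3: swap(0,7), hi=6 ⇒ 3 1 17 8 16 6 4 12 11 13
3=3: mid=1
1<3: swap(0,1), lo=1 mid=2 ⇒ 1 3 17 8 16 6 4 12 11 13
17>3: swap(2,6), hi=5 ⇒ 1 3 4 8 16 6 17 12 11 13
4>3: swap(2,5), hi=4 ⇒ 1 3 6 8 16 4 17 12 11 13
6>3: swap(2,4), hi=3 ⇒ 1 3 16 8 6 4 17 12 11 13
16>3: swap(2,3), hi=2 ⇒ 1 3 8 16 6 4 17 12 11 13
8>3: swap(2,2), hi=1 ⇒ 1 3 8 16 6 4 17 12 11 13
done. lo=1 hi=1; a=1 3 8 16 6 4 17 12 11 13

(1, 1)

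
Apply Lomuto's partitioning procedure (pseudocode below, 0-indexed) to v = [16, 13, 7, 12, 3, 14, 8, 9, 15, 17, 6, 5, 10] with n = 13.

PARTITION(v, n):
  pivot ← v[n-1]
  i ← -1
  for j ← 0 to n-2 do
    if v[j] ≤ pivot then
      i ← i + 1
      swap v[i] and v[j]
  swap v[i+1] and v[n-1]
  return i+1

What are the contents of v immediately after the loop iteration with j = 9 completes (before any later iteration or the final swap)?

pivot = v[12] = 10; i = -1
j=0: v[0]=16 > 10 → no swap
j=1: v[1]=13 > 10 → no swap
j=2: v[2]=7 ≤ 10 → i=0, swap v[0],v[2] → [7, 13, 16, 12, 3, 14, 8, 9, 15, 17, 6, 5, 10]
j=3: v[3]=12 > 10 → no swap
j=4: v[4]=3 ≤ 10 → i=1, swap v[1],v[4] → [7, 3, 16, 12, 13, 14, 8, 9, 15, 17, 6, 5, 10]
j=5: v[5]=14 > 10 → no swap
j=6: v[6]=8 ≤ 10 → i=2, swap v[2],v[6] → [7, 3, 8, 12, 13, 14, 16, 9, 15, 17, 6, 5, 10]
j=7: v[7]=9 ≤ 10 → i=3, swap v[3],v[7] → [7, 3, 8, 9, 13, 14, 16, 12, 15, 17, 6, 5, 10]
j=8: v[8]=15 > 10 → no swap
j=9: v[9]=17 > 10 → no swap
(after j=9) v = [7, 3, 8, 9, 13, 14, 16, 12, 15, 17, 6, 5, 10]

[7, 3, 8, 9, 13, 14, 16, 12, 15, 17, 6, 5, 10]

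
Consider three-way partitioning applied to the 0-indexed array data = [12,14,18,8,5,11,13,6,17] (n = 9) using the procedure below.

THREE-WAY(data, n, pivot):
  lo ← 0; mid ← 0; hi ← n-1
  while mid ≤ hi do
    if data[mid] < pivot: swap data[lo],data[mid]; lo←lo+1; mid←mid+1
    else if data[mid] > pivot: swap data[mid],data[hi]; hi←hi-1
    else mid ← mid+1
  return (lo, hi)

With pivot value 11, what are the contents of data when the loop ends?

[6,5,8,11,18,13,14,17,12]

pivot = 11; lo=0, mid=0, hi=8
data[mid]=12>11: swap data[0],data[8]; hi=7 → [17,14,18,8,5,11,13,6,12]
data[mid]=17>11: swap data[0],data[7]; hi=6 → [6,14,18,8,5,11,13,17,12]
data[mid]=6<11: swap data[0],data[0]; lo=1,mid=1 → [6,14,18,8,5,11,13,17,12]
data[mid]=14>11: swap data[1],data[6]; hi=5 → [6,13,18,8,5,11,14,17,12]
data[mid]=13>11: swap data[1],data[5]; hi=4 → [6,11,18,8,5,13,14,17,12]
data[mid]=11=11: mid=2
data[mid]=18>11: swap data[2],data[4]; hi=3 → [6,11,5,8,18,13,14,17,12]
data[mid]=5<11: swap data[1],data[2]; lo=2,mid=3 → [6,5,11,8,18,13,14,17,12]
data[mid]=8<11: swap data[2],data[3]; lo=3,mid=4 → [6,5,8,11,18,13,14,17,12]
end: lo=3, hi=3; data = [6,5,8,11,18,13,14,17,12]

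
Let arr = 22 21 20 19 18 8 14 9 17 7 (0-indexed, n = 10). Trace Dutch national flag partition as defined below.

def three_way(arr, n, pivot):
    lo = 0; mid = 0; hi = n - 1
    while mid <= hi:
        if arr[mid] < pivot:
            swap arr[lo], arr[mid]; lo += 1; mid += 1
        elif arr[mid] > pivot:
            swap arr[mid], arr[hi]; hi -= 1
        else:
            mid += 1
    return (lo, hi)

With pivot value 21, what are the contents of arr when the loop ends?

pivot = 21; lo=0, mid=0, hi=9
arr[mid]=22>21: swap arr[0],arr[9]; hi=8 → 7 21 20 19 18 8 14 9 17 22
arr[mid]=7<21: swap arr[0],arr[0]; lo=1,mid=1 → 7 21 20 19 18 8 14 9 17 22
arr[mid]=21=21: mid=2
arr[mid]=20<21: swap arr[1],arr[2]; lo=2,mid=3 → 7 20 21 19 18 8 14 9 17 22
arr[mid]=19<21: swap arr[2],arr[3]; lo=3,mid=4 → 7 20 19 21 18 8 14 9 17 22
arr[mid]=18<21: swap arr[3],arr[4]; lo=4,mid=5 → 7 20 19 18 21 8 14 9 17 22
arr[mid]=8<21: swap arr[4],arr[5]; lo=5,mid=6 → 7 20 19 18 8 21 14 9 17 22
arr[mid]=14<21: swap arr[5],arr[6]; lo=6,mid=7 → 7 20 19 18 8 14 21 9 17 22
arr[mid]=9<21: swap arr[6],arr[7]; lo=7,mid=8 → 7 20 19 18 8 14 9 21 17 22
arr[mid]=17<21: swap arr[7],arr[8]; lo=8,mid=9 → 7 20 19 18 8 14 9 17 21 22
end: lo=8, hi=8; arr = 7 20 19 18 8 14 9 17 21 22

7 20 19 18 8 14 9 17 21 22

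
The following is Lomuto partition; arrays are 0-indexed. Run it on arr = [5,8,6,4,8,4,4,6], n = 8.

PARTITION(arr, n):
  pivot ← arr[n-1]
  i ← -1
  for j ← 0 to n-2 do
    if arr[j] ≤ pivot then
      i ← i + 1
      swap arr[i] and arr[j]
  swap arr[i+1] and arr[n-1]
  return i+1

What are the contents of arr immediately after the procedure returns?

pivot = arr[7] = 6; i = -1
j=0: arr[0]=5 ≤ 6 → i=0, swap arr[0],arr[0] (no change) → [5,8,6,4,8,4,4,6]
j=1: arr[1]=8 > 6 → no swap
j=2: arr[2]=6 ≤ 6 → i=1, swap arr[1],arr[2] → [5,6,8,4,8,4,4,6]
j=3: arr[3]=4 ≤ 6 → i=2, swap arr[2],arr[3] → [5,6,4,8,8,4,4,6]
j=4: arr[4]=8 > 6 → no swap
j=5: arr[5]=4 ≤ 6 → i=3, swap arr[3],arr[5] → [5,6,4,4,8,8,4,6]
j=6: arr[6]=4 ≤ 6 → i=4, swap arr[4],arr[6] → [5,6,4,4,4,8,8,6]
final swap arr[5],arr[7] → [5,6,4,4,4,6,8,8]; return 5

[5,6,4,4,4,6,8,8]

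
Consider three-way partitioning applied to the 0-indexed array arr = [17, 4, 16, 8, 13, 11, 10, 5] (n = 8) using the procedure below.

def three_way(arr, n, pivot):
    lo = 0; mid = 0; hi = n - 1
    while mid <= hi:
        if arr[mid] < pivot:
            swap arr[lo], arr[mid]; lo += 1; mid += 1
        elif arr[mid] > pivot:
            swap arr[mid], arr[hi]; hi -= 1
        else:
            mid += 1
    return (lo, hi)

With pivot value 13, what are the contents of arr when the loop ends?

[5, 4, 10, 8, 11, 13, 16, 17]

lo=0 mid=0 hi=7
17>13: swap(0,7), hi=6 ⇒ [5, 4, 16, 8, 13, 11, 10, 17]
5<13: swap(0,0), lo=1 mid=1 ⇒ [5, 4, 16, 8, 13, 11, 10, 17]
4<13: swap(1,1), lo=2 mid=2 ⇒ [5, 4, 16, 8, 13, 11, 10, 17]
16>13: swap(2,6), hi=5 ⇒ [5, 4, 10, 8, 13, 11, 16, 17]
10<13: swap(2,2), lo=3 mid=3 ⇒ [5, 4, 10, 8, 13, 11, 16, 17]
8<13: swap(3,3), lo=4 mid=4 ⇒ [5, 4, 10, 8, 13, 11, 16, 17]
13=13: mid=5
11<13: swap(4,5), lo=5 mid=6 ⇒ [5, 4, 10, 8, 11, 13, 16, 17]
done. lo=5 hi=5; arr=[5, 4, 10, 8, 11, 13, 16, 17]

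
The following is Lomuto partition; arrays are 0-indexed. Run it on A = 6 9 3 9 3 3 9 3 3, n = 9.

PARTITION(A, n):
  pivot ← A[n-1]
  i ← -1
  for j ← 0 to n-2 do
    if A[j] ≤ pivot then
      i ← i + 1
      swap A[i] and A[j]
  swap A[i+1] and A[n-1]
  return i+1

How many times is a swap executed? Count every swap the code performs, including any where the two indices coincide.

5

pivot = A[8] = 3; i = -1
j=0: A[0]=6 > 3 → no swap
j=1: A[1]=9 > 3 → no swap
j=2: A[2]=3 ≤ 3 → i=0, swap A[0],A[2] → 3 9 6 9 3 3 9 3 3
j=3: A[3]=9 > 3 → no swap
j=4: A[4]=3 ≤ 3 → i=1, swap A[1],A[4] → 3 3 6 9 9 3 9 3 3
j=5: A[5]=3 ≤ 3 → i=2, swap A[2],A[5] → 3 3 3 9 9 6 9 3 3
j=6: A[6]=9 > 3 → no swap
j=7: A[7]=3 ≤ 3 → i=3, swap A[3],A[7] → 3 3 3 3 9 6 9 9 3
final swap A[4],A[8] → 3 3 3 3 3 6 9 9 9; return 4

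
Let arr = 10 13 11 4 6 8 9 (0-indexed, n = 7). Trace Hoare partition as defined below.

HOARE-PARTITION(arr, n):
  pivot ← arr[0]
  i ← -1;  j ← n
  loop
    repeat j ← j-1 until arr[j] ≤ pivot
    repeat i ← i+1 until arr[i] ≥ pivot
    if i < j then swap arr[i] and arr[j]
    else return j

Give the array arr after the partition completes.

pivot=10
j stops at 6 (9), i stops at 0 (10); swap ⇒ 9 13 11 4 6 8 10
j stops at 5 (8), i stops at 1 (13); swap ⇒ 9 8 11 4 6 13 10
j stops at 4 (6), i stops at 2 (11); swap ⇒ 9 8 6 4 11 13 10
j stops at 3, i stops at 4; i≥j ⇒ return 3. arr=9 8 6 4 11 13 10

9 8 6 4 11 13 10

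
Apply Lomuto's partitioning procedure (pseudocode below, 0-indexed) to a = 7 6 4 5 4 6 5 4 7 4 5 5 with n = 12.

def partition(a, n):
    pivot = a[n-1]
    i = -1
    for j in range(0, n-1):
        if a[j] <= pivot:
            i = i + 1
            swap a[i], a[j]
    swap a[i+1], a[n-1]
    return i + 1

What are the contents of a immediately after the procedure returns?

pivot = a[11] = 5; i = -1
j=0: a[0]=7 > 5 → no swap
j=1: a[1]=6 > 5 → no swap
j=2: a[2]=4 ≤ 5 → i=0, swap a[0],a[2] → 4 6 7 5 4 6 5 4 7 4 5 5
j=3: a[3]=5 ≤ 5 → i=1, swap a[1],a[3] → 4 5 7 6 4 6 5 4 7 4 5 5
j=4: a[4]=4 ≤ 5 → i=2, swap a[2],a[4] → 4 5 4 6 7 6 5 4 7 4 5 5
j=5: a[5]=6 > 5 → no swap
j=6: a[6]=5 ≤ 5 → i=3, swap a[3],a[6] → 4 5 4 5 7 6 6 4 7 4 5 5
j=7: a[7]=4 ≤ 5 → i=4, swap a[4],a[7] → 4 5 4 5 4 6 6 7 7 4 5 5
j=8: a[8]=7 > 5 → no swap
j=9: a[9]=4 ≤ 5 → i=5, swap a[5],a[9] → 4 5 4 5 4 4 6 7 7 6 5 5
j=10: a[10]=5 ≤ 5 → i=6, swap a[6],a[10] → 4 5 4 5 4 4 5 7 7 6 6 5
final swap a[7],a[11] → 4 5 4 5 4 4 5 5 7 6 6 7; return 7

4 5 4 5 4 4 5 5 7 6 6 7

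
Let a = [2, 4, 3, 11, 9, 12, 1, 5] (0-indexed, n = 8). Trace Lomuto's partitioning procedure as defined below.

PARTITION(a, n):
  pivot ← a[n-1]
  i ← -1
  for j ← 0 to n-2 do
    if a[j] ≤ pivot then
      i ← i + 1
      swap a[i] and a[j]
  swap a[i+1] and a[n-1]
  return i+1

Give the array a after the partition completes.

pivot=5, i=-1
j=0: 2≤5, i=0, swap(0,0) ⇒ [2, 4, 3, 11, 9, 12, 1, 5]
j=1: 4≤5, i=1, swap(1,1) ⇒ [2, 4, 3, 11, 9, 12, 1, 5]
j=2: 3≤5, i=2, swap(2,2) ⇒ [2, 4, 3, 11, 9, 12, 1, 5]
j=3: 11>5, skip
j=4: 9>5, skip
j=5: 12>5, skip
j=6: 1≤5, i=3, swap(3,6) ⇒ [2, 4, 3, 1, 9, 12, 11, 5]
swap(4,7) ⇒ [2, 4, 3, 1, 5, 12, 11, 9]; return 4

[2, 4, 3, 1, 5, 12, 11, 9]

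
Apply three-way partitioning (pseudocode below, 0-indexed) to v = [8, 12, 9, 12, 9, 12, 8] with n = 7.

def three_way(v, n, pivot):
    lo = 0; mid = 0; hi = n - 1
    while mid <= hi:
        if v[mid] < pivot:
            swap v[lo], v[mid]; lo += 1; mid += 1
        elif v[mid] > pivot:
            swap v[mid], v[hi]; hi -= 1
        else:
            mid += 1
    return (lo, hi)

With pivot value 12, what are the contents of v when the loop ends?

[8, 9, 9, 8, 12, 12, 12]

lo=0 mid=0 hi=6
8<12: swap(0,0), lo=1 mid=1 ⇒ [8, 12, 9, 12, 9, 12, 8]
12=12: mid=2
9<12: swap(1,2), lo=2 mid=3 ⇒ [8, 9, 12, 12, 9, 12, 8]
12=12: mid=4
9<12: swap(2,4), lo=3 mid=5 ⇒ [8, 9, 9, 12, 12, 12, 8]
12=12: mid=6
8<12: swap(3,6), lo=4 mid=7 ⇒ [8, 9, 9, 8, 12, 12, 12]
done. lo=4 hi=6; v=[8, 9, 9, 8, 12, 12, 12]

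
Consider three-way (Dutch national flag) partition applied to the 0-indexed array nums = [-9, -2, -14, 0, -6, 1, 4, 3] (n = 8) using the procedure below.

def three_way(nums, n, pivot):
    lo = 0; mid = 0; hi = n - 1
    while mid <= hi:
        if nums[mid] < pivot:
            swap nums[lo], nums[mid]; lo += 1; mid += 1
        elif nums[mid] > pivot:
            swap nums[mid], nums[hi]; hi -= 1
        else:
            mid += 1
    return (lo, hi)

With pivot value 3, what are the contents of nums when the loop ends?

pivot = 3; lo=0, mid=0, hi=7
nums[mid]=-9<3: swap nums[0],nums[0]; lo=1,mid=1 → [-9, -2, -14, 0, -6, 1, 4, 3]
nums[mid]=-2<3: swap nums[1],nums[1]; lo=2,mid=2 → [-9, -2, -14, 0, -6, 1, 4, 3]
nums[mid]=-14<3: swap nums[2],nums[2]; lo=3,mid=3 → [-9, -2, -14, 0, -6, 1, 4, 3]
nums[mid]=0<3: swap nums[3],nums[3]; lo=4,mid=4 → [-9, -2, -14, 0, -6, 1, 4, 3]
nums[mid]=-6<3: swap nums[4],nums[4]; lo=5,mid=5 → [-9, -2, -14, 0, -6, 1, 4, 3]
nums[mid]=1<3: swap nums[5],nums[5]; lo=6,mid=6 → [-9, -2, -14, 0, -6, 1, 4, 3]
nums[mid]=4>3: swap nums[6],nums[7]; hi=6 → [-9, -2, -14, 0, -6, 1, 3, 4]
nums[mid]=3=3: mid=7
end: lo=6, hi=6; nums = [-9, -2, -14, 0, -6, 1, 3, 4]

[-9, -2, -14, 0, -6, 1, 3, 4]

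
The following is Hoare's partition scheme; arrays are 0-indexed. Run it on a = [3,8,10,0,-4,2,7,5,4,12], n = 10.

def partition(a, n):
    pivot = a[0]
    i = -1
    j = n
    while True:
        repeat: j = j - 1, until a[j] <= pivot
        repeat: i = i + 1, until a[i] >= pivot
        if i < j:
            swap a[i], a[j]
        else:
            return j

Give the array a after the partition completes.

pivot = a[0] = 3; i = -1, j = 10
j→5 (a[5]=2≤3), i→0 (a[0]=3≥3); i<j, swap → [2,8,10,0,-4,3,7,5,4,12]
j→4 (a[4]=-4≤3), i→1 (a[1]=8≥3); i<j, swap → [2,-4,10,0,8,3,7,5,4,12]
j→3 (a[3]=0≤3), i→2 (a[2]=10≥3); i<j, swap → [2,-4,0,10,8,3,7,5,4,12]
j→2, i→3; i≥j, return j=2. a = [2,-4,0,10,8,3,7,5,4,12]

[2,-4,0,10,8,3,7,5,4,12]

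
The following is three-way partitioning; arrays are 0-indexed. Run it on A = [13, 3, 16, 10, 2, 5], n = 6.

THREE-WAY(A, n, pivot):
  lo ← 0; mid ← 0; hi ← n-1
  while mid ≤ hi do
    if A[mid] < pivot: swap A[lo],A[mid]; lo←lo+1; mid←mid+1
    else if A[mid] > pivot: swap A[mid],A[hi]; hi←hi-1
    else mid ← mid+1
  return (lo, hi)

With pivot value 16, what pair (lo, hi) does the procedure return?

pivot = 16; lo=0, mid=0, hi=5
A[mid]=13<16: swap A[0],A[0]; lo=1,mid=1 → [13, 3, 16, 10, 2, 5]
A[mid]=3<16: swap A[1],A[1]; lo=2,mid=2 → [13, 3, 16, 10, 2, 5]
A[mid]=16=16: mid=3
A[mid]=10<16: swap A[2],A[3]; lo=3,mid=4 → [13, 3, 10, 16, 2, 5]
A[mid]=2<16: swap A[3],A[4]; lo=4,mid=5 → [13, 3, 10, 2, 16, 5]
A[mid]=5<16: swap A[4],A[5]; lo=5,mid=6 → [13, 3, 10, 2, 5, 16]
end: lo=5, hi=5; A = [13, 3, 10, 2, 5, 16]

(5, 5)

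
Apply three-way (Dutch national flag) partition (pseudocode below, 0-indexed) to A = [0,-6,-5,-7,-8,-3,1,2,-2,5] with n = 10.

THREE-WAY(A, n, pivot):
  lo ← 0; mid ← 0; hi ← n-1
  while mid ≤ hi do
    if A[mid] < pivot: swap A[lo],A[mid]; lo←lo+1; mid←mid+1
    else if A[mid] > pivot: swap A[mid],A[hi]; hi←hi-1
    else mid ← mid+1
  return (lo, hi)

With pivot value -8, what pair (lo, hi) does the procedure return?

pivot = -8; lo=0, mid=0, hi=9
A[mid]=0>-8: swap A[0],A[9]; hi=8 → [5,-6,-5,-7,-8,-3,1,2,-2,0]
A[mid]=5>-8: swap A[0],A[8]; hi=7 → [-2,-6,-5,-7,-8,-3,1,2,5,0]
A[mid]=-2>-8: swap A[0],A[7]; hi=6 → [2,-6,-5,-7,-8,-3,1,-2,5,0]
A[mid]=2>-8: swap A[0],A[6]; hi=5 → [1,-6,-5,-7,-8,-3,2,-2,5,0]
A[mid]=1>-8: swap A[0],A[5]; hi=4 → [-3,-6,-5,-7,-8,1,2,-2,5,0]
A[mid]=-3>-8: swap A[0],A[4]; hi=3 → [-8,-6,-5,-7,-3,1,2,-2,5,0]
A[mid]=-8=-8: mid=1
A[mid]=-6>-8: swap A[1],A[3]; hi=2 → [-8,-7,-5,-6,-3,1,2,-2,5,0]
A[mid]=-7>-8: swap A[1],A[2]; hi=1 → [-8,-5,-7,-6,-3,1,2,-2,5,0]
A[mid]=-5>-8: swap A[1],A[1]; hi=0 → [-8,-5,-7,-6,-3,1,2,-2,5,0]
end: lo=0, hi=0; A = [-8,-5,-7,-6,-3,1,2,-2,5,0]

(0, 0)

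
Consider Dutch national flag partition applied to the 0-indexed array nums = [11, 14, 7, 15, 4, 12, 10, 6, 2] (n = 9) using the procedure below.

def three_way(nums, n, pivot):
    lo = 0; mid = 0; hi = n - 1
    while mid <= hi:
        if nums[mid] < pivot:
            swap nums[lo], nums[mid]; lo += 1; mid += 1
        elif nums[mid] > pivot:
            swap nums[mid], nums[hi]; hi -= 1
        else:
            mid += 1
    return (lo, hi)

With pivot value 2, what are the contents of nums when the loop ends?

lo=0 mid=0 hi=8
11>2: swap(0,8), hi=7 ⇒ [2, 14, 7, 15, 4, 12, 10, 6, 11]
2=2: mid=1
14>2: swap(1,7), hi=6 ⇒ [2, 6, 7, 15, 4, 12, 10, 14, 11]
6>2: swap(1,6), hi=5 ⇒ [2, 10, 7, 15, 4, 12, 6, 14, 11]
10>2: swap(1,5), hi=4 ⇒ [2, 12, 7, 15, 4, 10, 6, 14, 11]
12>2: swap(1,4), hi=3 ⇒ [2, 4, 7, 15, 12, 10, 6, 14, 11]
4>2: swap(1,3), hi=2 ⇒ [2, 15, 7, 4, 12, 10, 6, 14, 11]
15>2: swap(1,2), hi=1 ⇒ [2, 7, 15, 4, 12, 10, 6, 14, 11]
7>2: swap(1,1), hi=0 ⇒ [2, 7, 15, 4, 12, 10, 6, 14, 11]
done. lo=0 hi=0; nums=[2, 7, 15, 4, 12, 10, 6, 14, 11]

[2, 7, 15, 4, 12, 10, 6, 14, 11]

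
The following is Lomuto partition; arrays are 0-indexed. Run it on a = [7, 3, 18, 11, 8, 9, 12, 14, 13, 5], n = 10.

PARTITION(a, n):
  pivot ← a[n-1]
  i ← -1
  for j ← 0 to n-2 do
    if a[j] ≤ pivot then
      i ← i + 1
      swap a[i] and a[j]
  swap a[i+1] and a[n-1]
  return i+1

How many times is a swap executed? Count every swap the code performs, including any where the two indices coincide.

2

pivot = a[9] = 5; i = -1
j=0: a[0]=7 > 5 → no swap
j=1: a[1]=3 ≤ 5 → i=0, swap a[0],a[1] → [3, 7, 18, 11, 8, 9, 12, 14, 13, 5]
j=2: a[2]=18 > 5 → no swap
j=3: a[3]=11 > 5 → no swap
j=4: a[4]=8 > 5 → no swap
j=5: a[5]=9 > 5 → no swap
j=6: a[6]=12 > 5 → no swap
j=7: a[7]=14 > 5 → no swap
j=8: a[8]=13 > 5 → no swap
final swap a[1],a[9] → [3, 5, 18, 11, 8, 9, 12, 14, 13, 7]; return 1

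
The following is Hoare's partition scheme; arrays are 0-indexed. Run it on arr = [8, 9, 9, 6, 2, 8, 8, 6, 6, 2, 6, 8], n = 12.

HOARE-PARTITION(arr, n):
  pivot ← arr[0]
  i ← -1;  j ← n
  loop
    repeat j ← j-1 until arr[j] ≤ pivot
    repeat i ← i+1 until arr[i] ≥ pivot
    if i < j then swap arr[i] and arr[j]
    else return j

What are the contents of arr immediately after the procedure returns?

pivot=8
j stops at 11 (8), i stops at 0 (8); swap ⇒ [8, 9, 9, 6, 2, 8, 8, 6, 6, 2, 6, 8]
j stops at 10 (6), i stops at 1 (9); swap ⇒ [8, 6, 9, 6, 2, 8, 8, 6, 6, 2, 9, 8]
j stops at 9 (2), i stops at 2 (9); swap ⇒ [8, 6, 2, 6, 2, 8, 8, 6, 6, 9, 9, 8]
j stops at 8 (6), i stops at 5 (8); swap ⇒ [8, 6, 2, 6, 2, 6, 8, 6, 8, 9, 9, 8]
j stops at 7 (6), i stops at 6 (8); swap ⇒ [8, 6, 2, 6, 2, 6, 6, 8, 8, 9, 9, 8]
j stops at 6, i stops at 7; i≥j ⇒ return 6. arr=[8, 6, 2, 6, 2, 6, 6, 8, 8, 9, 9, 8]

[8, 6, 2, 6, 2, 6, 6, 8, 8, 9, 9, 8]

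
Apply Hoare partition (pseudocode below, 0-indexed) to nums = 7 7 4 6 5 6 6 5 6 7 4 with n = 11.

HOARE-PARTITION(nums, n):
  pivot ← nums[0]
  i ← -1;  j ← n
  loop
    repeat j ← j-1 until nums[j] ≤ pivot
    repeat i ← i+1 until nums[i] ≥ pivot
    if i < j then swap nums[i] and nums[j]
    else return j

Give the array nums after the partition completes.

4 7 4 6 5 6 6 5 6 7 7

pivot = nums[0] = 7; i = -1, j = 11
j→10 (nums[10]=4≤7), i→0 (nums[0]=7≥7); i<j, swap → 4 7 4 6 5 6 6 5 6 7 7
j→9 (nums[9]=7≤7), i→1 (nums[1]=7≥7); i<j, swap → 4 7 4 6 5 6 6 5 6 7 7
j→8, i→9; i≥j, return j=8. nums = 4 7 4 6 5 6 6 5 6 7 7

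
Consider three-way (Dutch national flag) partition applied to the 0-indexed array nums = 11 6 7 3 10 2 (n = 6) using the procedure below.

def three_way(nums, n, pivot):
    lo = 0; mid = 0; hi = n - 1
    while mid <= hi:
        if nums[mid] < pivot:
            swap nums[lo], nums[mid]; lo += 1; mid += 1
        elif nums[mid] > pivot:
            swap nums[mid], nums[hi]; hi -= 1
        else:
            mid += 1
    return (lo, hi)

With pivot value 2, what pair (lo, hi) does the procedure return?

(0, 0)

pivot = 2; lo=0, mid=0, hi=5
nums[mid]=11>2: swap nums[0],nums[5]; hi=4 → 2 6 7 3 10 11
nums[mid]=2=2: mid=1
nums[mid]=6>2: swap nums[1],nums[4]; hi=3 → 2 10 7 3 6 11
nums[mid]=10>2: swap nums[1],nums[3]; hi=2 → 2 3 7 10 6 11
nums[mid]=3>2: swap nums[1],nums[2]; hi=1 → 2 7 3 10 6 11
nums[mid]=7>2: swap nums[1],nums[1]; hi=0 → 2 7 3 10 6 11
end: lo=0, hi=0; nums = 2 7 3 10 6 11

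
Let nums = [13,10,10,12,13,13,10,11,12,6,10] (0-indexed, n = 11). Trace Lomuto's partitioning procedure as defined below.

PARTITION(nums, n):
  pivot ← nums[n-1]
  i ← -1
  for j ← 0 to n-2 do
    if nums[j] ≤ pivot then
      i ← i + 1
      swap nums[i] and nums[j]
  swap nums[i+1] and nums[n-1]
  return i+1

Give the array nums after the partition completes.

pivot = nums[10] = 10; i = -1
j=0: nums[0]=13 > 10 → no swap
j=1: nums[1]=10 ≤ 10 → i=0, swap nums[0],nums[1] → [10,13,10,12,13,13,10,11,12,6,10]
j=2: nums[2]=10 ≤ 10 → i=1, swap nums[1],nums[2] → [10,10,13,12,13,13,10,11,12,6,10]
j=3: nums[3]=12 > 10 → no swap
j=4: nums[4]=13 > 10 → no swap
j=5: nums[5]=13 > 10 → no swap
j=6: nums[6]=10 ≤ 10 → i=2, swap nums[2],nums[6] → [10,10,10,12,13,13,13,11,12,6,10]
j=7: nums[7]=11 > 10 → no swap
j=8: nums[8]=12 > 10 → no swap
j=9: nums[9]=6 ≤ 10 → i=3, swap nums[3],nums[9] → [10,10,10,6,13,13,13,11,12,12,10]
final swap nums[4],nums[10] → [10,10,10,6,10,13,13,11,12,12,13]; return 4

[10,10,10,6,10,13,13,11,12,12,13]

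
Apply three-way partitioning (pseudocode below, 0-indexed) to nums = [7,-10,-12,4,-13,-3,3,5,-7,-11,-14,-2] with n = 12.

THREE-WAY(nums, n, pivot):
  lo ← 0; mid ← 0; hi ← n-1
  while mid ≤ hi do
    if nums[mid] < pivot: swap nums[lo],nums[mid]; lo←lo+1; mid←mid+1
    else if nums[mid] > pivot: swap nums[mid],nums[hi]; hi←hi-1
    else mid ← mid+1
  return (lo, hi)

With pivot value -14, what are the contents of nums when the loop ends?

[-14,-12,4,-13,-3,3,5,-7,-11,-10,-2,7]

lo=0 mid=0 hi=11
7>-14: swap(0,11), hi=10 ⇒ [-2,-10,-12,4,-13,-3,3,5,-7,-11,-14,7]
-2>-14: swap(0,10), hi=9 ⇒ [-14,-10,-12,4,-13,-3,3,5,-7,-11,-2,7]
-14=-14: mid=1
-10>-14: swap(1,9), hi=8 ⇒ [-14,-11,-12,4,-13,-3,3,5,-7,-10,-2,7]
-11>-14: swap(1,8), hi=7 ⇒ [-14,-7,-12,4,-13,-3,3,5,-11,-10,-2,7]
-7>-14: swap(1,7), hi=6 ⇒ [-14,5,-12,4,-13,-3,3,-7,-11,-10,-2,7]
5>-14: swap(1,6), hi=5 ⇒ [-14,3,-12,4,-13,-3,5,-7,-11,-10,-2,7]
3>-14: swap(1,5), hi=4 ⇒ [-14,-3,-12,4,-13,3,5,-7,-11,-10,-2,7]
-3>-14: swap(1,4), hi=3 ⇒ [-14,-13,-12,4,-3,3,5,-7,-11,-10,-2,7]
-13>-14: swap(1,3), hi=2 ⇒ [-14,4,-12,-13,-3,3,5,-7,-11,-10,-2,7]
4>-14: swap(1,2), hi=1 ⇒ [-14,-12,4,-13,-3,3,5,-7,-11,-10,-2,7]
-12>-14: swap(1,1), hi=0 ⇒ [-14,-12,4,-13,-3,3,5,-7,-11,-10,-2,7]
done. lo=0 hi=0; nums=[-14,-12,4,-13,-3,3,5,-7,-11,-10,-2,7]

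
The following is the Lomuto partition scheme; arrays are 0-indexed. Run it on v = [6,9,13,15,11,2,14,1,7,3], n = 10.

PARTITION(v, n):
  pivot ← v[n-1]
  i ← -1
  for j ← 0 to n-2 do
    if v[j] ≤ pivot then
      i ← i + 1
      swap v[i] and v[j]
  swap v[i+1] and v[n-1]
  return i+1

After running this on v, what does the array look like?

pivot=3, i=-1
j=0: 6>3, skip
j=1: 9>3, skip
j=2: 13>3, skip
j=3: 15>3, skip
j=4: 11>3, skip
j=5: 2≤3, i=0, swap(0,5) ⇒ [2,9,13,15,11,6,14,1,7,3]
j=6: 14>3, skip
j=7: 1≤3, i=1, swap(1,7) ⇒ [2,1,13,15,11,6,14,9,7,3]
j=8: 7>3, skip
swap(2,9) ⇒ [2,1,3,15,11,6,14,9,7,13]; return 2

[2,1,3,15,11,6,14,9,7,13]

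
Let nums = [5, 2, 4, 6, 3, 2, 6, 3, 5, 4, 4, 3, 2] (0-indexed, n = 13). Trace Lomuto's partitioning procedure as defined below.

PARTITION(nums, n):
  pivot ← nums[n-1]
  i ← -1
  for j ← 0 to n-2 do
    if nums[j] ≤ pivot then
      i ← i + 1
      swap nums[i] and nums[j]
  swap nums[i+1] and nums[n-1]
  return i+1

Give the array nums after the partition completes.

[2, 2, 2, 6, 3, 5, 6, 3, 5, 4, 4, 3, 4]

pivot=2, i=-1
j=0: 5>2, skip
j=1: 2≤2, i=0, swap(0,1) ⇒ [2, 5, 4, 6, 3, 2, 6, 3, 5, 4, 4, 3, 2]
j=2: 4>2, skip
j=3: 6>2, skip
j=4: 3>2, skip
j=5: 2≤2, i=1, swap(1,5) ⇒ [2, 2, 4, 6, 3, 5, 6, 3, 5, 4, 4, 3, 2]
j=6: 6>2, skip
j=7: 3>2, skip
j=8: 5>2, skip
j=9: 4>2, skip
j=10: 4>2, skip
j=11: 3>2, skip
swap(2,12) ⇒ [2, 2, 2, 6, 3, 5, 6, 3, 5, 4, 4, 3, 4]; return 2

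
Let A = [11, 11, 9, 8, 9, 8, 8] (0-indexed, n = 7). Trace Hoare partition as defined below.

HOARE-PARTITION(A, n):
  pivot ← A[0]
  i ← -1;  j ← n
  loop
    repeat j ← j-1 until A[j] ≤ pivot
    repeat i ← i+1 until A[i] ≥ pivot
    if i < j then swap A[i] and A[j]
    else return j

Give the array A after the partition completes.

pivot = A[0] = 11; i = -1, j = 7
j→6 (A[6]=8≤11), i→0 (A[0]=11≥11); i<j, swap → [8, 11, 9, 8, 9, 8, 11]
j→5 (A[5]=8≤11), i→1 (A[1]=11≥11); i<j, swap → [8, 8, 9, 8, 9, 11, 11]
j→4, i→5; i≥j, return j=4. A = [8, 8, 9, 8, 9, 11, 11]

[8, 8, 9, 8, 9, 11, 11]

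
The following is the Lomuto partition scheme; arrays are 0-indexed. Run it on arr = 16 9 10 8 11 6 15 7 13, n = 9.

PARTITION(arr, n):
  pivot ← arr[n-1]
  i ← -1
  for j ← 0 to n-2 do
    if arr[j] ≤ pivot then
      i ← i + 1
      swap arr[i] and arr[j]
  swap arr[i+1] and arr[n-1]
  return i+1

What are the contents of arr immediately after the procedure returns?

9 10 8 11 6 7 13 16 15

pivot=13, i=-1
j=0: 16>13, skip
j=1: 9≤13, i=0, swap(0,1) ⇒ 9 16 10 8 11 6 15 7 13
j=2: 10≤13, i=1, swap(1,2) ⇒ 9 10 16 8 11 6 15 7 13
j=3: 8≤13, i=2, swap(2,3) ⇒ 9 10 8 16 11 6 15 7 13
j=4: 11≤13, i=3, swap(3,4) ⇒ 9 10 8 11 16 6 15 7 13
j=5: 6≤13, i=4, swap(4,5) ⇒ 9 10 8 11 6 16 15 7 13
j=6: 15>13, skip
j=7: 7≤13, i=5, swap(5,7) ⇒ 9 10 8 11 6 7 15 16 13
swap(6,8) ⇒ 9 10 8 11 6 7 13 16 15; return 6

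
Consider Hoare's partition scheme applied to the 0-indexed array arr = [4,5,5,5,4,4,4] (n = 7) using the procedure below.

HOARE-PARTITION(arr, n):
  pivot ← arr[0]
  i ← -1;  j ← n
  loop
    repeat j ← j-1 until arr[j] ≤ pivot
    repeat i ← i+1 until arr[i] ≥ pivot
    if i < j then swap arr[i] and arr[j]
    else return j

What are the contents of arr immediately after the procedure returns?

pivot=4
j stops at 6 (4), i stops at 0 (4); swap ⇒ [4,5,5,5,4,4,4]
j stops at 5 (4), i stops at 1 (5); swap ⇒ [4,4,5,5,4,5,4]
j stops at 4 (4), i stops at 2 (5); swap ⇒ [4,4,4,5,5,5,4]
j stops at 2, i stops at 3; i≥j ⇒ return 2. arr=[4,4,4,5,5,5,4]

[4,4,4,5,5,5,4]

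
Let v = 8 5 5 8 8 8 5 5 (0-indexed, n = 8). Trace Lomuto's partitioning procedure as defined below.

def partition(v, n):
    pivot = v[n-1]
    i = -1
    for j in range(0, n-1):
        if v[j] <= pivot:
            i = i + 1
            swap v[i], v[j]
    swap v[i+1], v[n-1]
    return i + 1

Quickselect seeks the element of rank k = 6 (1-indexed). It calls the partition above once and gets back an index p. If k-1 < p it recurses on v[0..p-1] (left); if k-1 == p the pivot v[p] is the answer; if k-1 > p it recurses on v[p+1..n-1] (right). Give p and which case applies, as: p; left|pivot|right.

3; right

pivot=5, i=-1
j=0: 8>5, skip
j=1: 5≤5, i=0, swap(0,1) ⇒ 5 8 5 8 8 8 5 5
j=2: 5≤5, i=1, swap(1,2) ⇒ 5 5 8 8 8 8 5 5
j=3: 8>5, skip
j=4: 8>5, skip
j=5: 8>5, skip
j=6: 5≤5, i=2, swap(2,6) ⇒ 5 5 5 8 8 8 8 5
swap(3,7) ⇒ 5 5 5 5 8 8 8 8; return 3
p = 3; k-1 = 5 > 3 ⇒ right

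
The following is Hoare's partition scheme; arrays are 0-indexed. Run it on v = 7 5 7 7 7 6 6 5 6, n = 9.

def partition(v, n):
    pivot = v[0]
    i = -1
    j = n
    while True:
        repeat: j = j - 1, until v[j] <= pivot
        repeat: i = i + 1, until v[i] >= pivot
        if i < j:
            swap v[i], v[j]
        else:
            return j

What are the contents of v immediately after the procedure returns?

6 5 5 6 6 7 7 7 7

pivot = v[0] = 7; i = -1, j = 9
j→8 (v[8]=6≤7), i→0 (v[0]=7≥7); i<j, swap → 6 5 7 7 7 6 6 5 7
j→7 (v[7]=5≤7), i→2 (v[2]=7≥7); i<j, swap → 6 5 5 7 7 6 6 7 7
j→6 (v[6]=6≤7), i→3 (v[3]=7≥7); i<j, swap → 6 5 5 6 7 6 7 7 7
j→5 (v[5]=6≤7), i→4 (v[4]=7≥7); i<j, swap → 6 5 5 6 6 7 7 7 7
j→4, i→5; i≥j, return j=4. v = 6 5 5 6 6 7 7 7 7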